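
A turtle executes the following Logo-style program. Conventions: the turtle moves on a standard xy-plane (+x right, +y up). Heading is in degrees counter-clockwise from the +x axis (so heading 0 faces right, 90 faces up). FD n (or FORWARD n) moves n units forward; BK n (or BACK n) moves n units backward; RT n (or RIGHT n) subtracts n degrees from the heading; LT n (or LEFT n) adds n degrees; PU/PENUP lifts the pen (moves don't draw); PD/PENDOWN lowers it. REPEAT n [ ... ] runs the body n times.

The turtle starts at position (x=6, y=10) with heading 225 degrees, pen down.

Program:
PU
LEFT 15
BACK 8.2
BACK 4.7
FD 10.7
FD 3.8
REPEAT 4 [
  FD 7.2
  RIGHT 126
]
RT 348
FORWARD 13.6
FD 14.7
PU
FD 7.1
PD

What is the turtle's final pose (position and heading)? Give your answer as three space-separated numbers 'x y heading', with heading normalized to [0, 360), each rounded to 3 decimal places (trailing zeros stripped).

Answer: -10.576 36.309 108

Derivation:
Executing turtle program step by step:
Start: pos=(6,10), heading=225, pen down
PU: pen up
LT 15: heading 225 -> 240
BK 8.2: (6,10) -> (10.1,17.101) [heading=240, move]
BK 4.7: (10.1,17.101) -> (12.45,21.172) [heading=240, move]
FD 10.7: (12.45,21.172) -> (7.1,11.905) [heading=240, move]
FD 3.8: (7.1,11.905) -> (5.2,8.614) [heading=240, move]
REPEAT 4 [
  -- iteration 1/4 --
  FD 7.2: (5.2,8.614) -> (1.6,2.379) [heading=240, move]
  RT 126: heading 240 -> 114
  -- iteration 2/4 --
  FD 7.2: (1.6,2.379) -> (-1.329,8.957) [heading=114, move]
  RT 126: heading 114 -> 348
  -- iteration 3/4 --
  FD 7.2: (-1.329,8.957) -> (5.714,7.46) [heading=348, move]
  RT 126: heading 348 -> 222
  -- iteration 4/4 --
  FD 7.2: (5.714,7.46) -> (0.364,2.642) [heading=222, move]
  RT 126: heading 222 -> 96
]
RT 348: heading 96 -> 108
FD 13.6: (0.364,2.642) -> (-3.839,15.576) [heading=108, move]
FD 14.7: (-3.839,15.576) -> (-8.382,29.557) [heading=108, move]
PU: pen up
FD 7.1: (-8.382,29.557) -> (-10.576,36.309) [heading=108, move]
PD: pen down
Final: pos=(-10.576,36.309), heading=108, 0 segment(s) drawn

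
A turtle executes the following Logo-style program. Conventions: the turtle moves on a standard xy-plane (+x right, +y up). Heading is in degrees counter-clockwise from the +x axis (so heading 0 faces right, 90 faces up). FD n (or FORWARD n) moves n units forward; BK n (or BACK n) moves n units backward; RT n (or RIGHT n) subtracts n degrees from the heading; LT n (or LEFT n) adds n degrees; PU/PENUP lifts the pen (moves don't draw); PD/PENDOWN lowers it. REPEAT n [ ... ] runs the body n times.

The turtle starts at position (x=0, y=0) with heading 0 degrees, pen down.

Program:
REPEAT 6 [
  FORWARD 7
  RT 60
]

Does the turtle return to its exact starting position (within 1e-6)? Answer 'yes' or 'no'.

Answer: yes

Derivation:
Executing turtle program step by step:
Start: pos=(0,0), heading=0, pen down
REPEAT 6 [
  -- iteration 1/6 --
  FD 7: (0,0) -> (7,0) [heading=0, draw]
  RT 60: heading 0 -> 300
  -- iteration 2/6 --
  FD 7: (7,0) -> (10.5,-6.062) [heading=300, draw]
  RT 60: heading 300 -> 240
  -- iteration 3/6 --
  FD 7: (10.5,-6.062) -> (7,-12.124) [heading=240, draw]
  RT 60: heading 240 -> 180
  -- iteration 4/6 --
  FD 7: (7,-12.124) -> (0,-12.124) [heading=180, draw]
  RT 60: heading 180 -> 120
  -- iteration 5/6 --
  FD 7: (0,-12.124) -> (-3.5,-6.062) [heading=120, draw]
  RT 60: heading 120 -> 60
  -- iteration 6/6 --
  FD 7: (-3.5,-6.062) -> (0,0) [heading=60, draw]
  RT 60: heading 60 -> 0
]
Final: pos=(0,0), heading=0, 6 segment(s) drawn

Start position: (0, 0)
Final position: (0, 0)
Distance = 0; < 1e-6 -> CLOSED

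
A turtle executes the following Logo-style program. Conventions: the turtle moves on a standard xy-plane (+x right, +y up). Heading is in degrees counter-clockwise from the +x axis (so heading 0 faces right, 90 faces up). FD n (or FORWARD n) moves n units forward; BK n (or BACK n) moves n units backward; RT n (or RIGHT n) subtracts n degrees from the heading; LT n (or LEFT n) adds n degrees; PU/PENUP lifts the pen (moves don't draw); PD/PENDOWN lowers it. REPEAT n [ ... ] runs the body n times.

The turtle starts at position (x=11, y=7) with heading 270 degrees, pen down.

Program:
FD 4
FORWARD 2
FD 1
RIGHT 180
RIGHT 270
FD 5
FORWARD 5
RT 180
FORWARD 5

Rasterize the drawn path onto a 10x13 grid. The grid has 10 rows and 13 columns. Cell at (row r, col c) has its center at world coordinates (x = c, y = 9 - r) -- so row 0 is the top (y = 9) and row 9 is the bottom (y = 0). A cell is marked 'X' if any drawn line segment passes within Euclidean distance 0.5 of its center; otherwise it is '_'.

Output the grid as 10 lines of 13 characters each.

Segment 0: (11,7) -> (11,3)
Segment 1: (11,3) -> (11,1)
Segment 2: (11,1) -> (11,0)
Segment 3: (11,0) -> (6,-0)
Segment 4: (6,-0) -> (1,-0)
Segment 5: (1,-0) -> (6,0)

Answer: _____________
_____________
___________X_
___________X_
___________X_
___________X_
___________X_
___________X_
___________X_
_XXXXXXXXXXX_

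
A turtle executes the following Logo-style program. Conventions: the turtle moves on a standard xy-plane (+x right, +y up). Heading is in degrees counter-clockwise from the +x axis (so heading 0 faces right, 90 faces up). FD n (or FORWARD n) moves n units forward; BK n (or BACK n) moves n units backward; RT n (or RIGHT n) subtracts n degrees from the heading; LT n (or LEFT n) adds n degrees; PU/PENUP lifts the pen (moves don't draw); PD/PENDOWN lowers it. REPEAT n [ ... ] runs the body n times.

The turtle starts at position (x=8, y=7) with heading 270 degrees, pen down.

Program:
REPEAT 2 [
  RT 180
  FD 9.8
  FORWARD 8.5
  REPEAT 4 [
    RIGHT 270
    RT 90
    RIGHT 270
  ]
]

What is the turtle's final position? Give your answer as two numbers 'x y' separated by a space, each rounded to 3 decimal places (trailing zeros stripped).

Answer: 8 7

Derivation:
Executing turtle program step by step:
Start: pos=(8,7), heading=270, pen down
REPEAT 2 [
  -- iteration 1/2 --
  RT 180: heading 270 -> 90
  FD 9.8: (8,7) -> (8,16.8) [heading=90, draw]
  FD 8.5: (8,16.8) -> (8,25.3) [heading=90, draw]
  REPEAT 4 [
    -- iteration 1/4 --
    RT 270: heading 90 -> 180
    RT 90: heading 180 -> 90
    RT 270: heading 90 -> 180
    -- iteration 2/4 --
    RT 270: heading 180 -> 270
    RT 90: heading 270 -> 180
    RT 270: heading 180 -> 270
    -- iteration 3/4 --
    RT 270: heading 270 -> 0
    RT 90: heading 0 -> 270
    RT 270: heading 270 -> 0
    -- iteration 4/4 --
    RT 270: heading 0 -> 90
    RT 90: heading 90 -> 0
    RT 270: heading 0 -> 90
  ]
  -- iteration 2/2 --
  RT 180: heading 90 -> 270
  FD 9.8: (8,25.3) -> (8,15.5) [heading=270, draw]
  FD 8.5: (8,15.5) -> (8,7) [heading=270, draw]
  REPEAT 4 [
    -- iteration 1/4 --
    RT 270: heading 270 -> 0
    RT 90: heading 0 -> 270
    RT 270: heading 270 -> 0
    -- iteration 2/4 --
    RT 270: heading 0 -> 90
    RT 90: heading 90 -> 0
    RT 270: heading 0 -> 90
    -- iteration 3/4 --
    RT 270: heading 90 -> 180
    RT 90: heading 180 -> 90
    RT 270: heading 90 -> 180
    -- iteration 4/4 --
    RT 270: heading 180 -> 270
    RT 90: heading 270 -> 180
    RT 270: heading 180 -> 270
  ]
]
Final: pos=(8,7), heading=270, 4 segment(s) drawn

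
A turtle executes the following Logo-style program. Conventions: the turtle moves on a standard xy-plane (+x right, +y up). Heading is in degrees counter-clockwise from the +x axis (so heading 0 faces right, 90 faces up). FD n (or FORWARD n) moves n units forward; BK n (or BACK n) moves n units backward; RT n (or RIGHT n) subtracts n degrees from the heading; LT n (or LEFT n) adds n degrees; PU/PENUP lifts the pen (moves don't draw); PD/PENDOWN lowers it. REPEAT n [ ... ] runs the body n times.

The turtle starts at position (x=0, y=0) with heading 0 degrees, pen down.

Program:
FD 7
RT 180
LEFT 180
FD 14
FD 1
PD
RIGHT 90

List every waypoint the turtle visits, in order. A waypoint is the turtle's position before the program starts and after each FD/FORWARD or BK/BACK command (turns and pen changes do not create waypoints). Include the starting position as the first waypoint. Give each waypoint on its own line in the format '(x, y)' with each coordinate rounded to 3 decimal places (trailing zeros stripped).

Executing turtle program step by step:
Start: pos=(0,0), heading=0, pen down
FD 7: (0,0) -> (7,0) [heading=0, draw]
RT 180: heading 0 -> 180
LT 180: heading 180 -> 0
FD 14: (7,0) -> (21,0) [heading=0, draw]
FD 1: (21,0) -> (22,0) [heading=0, draw]
PD: pen down
RT 90: heading 0 -> 270
Final: pos=(22,0), heading=270, 3 segment(s) drawn
Waypoints (4 total):
(0, 0)
(7, 0)
(21, 0)
(22, 0)

Answer: (0, 0)
(7, 0)
(21, 0)
(22, 0)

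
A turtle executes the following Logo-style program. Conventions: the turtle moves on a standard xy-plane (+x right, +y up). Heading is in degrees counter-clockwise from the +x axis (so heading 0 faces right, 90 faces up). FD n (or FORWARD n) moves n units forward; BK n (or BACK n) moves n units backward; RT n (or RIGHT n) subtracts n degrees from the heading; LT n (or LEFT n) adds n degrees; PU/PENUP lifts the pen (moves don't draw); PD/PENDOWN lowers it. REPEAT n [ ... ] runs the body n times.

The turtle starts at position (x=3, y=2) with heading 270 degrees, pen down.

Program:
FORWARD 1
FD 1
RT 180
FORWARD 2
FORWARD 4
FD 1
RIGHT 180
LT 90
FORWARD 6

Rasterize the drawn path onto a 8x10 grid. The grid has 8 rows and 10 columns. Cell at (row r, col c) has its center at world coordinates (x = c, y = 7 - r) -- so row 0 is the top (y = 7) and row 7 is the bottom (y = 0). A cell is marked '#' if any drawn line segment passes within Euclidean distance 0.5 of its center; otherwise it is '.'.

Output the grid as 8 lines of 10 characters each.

Answer: ...#######
...#......
...#......
...#......
...#......
...#......
...#......
...#......

Derivation:
Segment 0: (3,2) -> (3,1)
Segment 1: (3,1) -> (3,0)
Segment 2: (3,0) -> (3,2)
Segment 3: (3,2) -> (3,6)
Segment 4: (3,6) -> (3,7)
Segment 5: (3,7) -> (9,7)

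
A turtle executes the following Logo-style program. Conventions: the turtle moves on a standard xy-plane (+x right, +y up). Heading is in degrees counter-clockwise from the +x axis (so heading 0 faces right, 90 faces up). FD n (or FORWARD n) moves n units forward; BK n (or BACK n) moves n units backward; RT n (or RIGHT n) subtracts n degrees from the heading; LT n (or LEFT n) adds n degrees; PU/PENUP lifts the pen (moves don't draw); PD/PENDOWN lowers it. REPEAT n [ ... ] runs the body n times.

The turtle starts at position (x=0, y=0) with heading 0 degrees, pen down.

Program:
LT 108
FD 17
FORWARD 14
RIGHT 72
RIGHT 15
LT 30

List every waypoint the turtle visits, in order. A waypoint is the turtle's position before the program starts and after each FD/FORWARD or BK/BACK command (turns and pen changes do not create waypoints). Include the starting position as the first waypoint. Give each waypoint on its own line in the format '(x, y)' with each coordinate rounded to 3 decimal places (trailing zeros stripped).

Answer: (0, 0)
(-5.253, 16.168)
(-9.58, 29.483)

Derivation:
Executing turtle program step by step:
Start: pos=(0,0), heading=0, pen down
LT 108: heading 0 -> 108
FD 17: (0,0) -> (-5.253,16.168) [heading=108, draw]
FD 14: (-5.253,16.168) -> (-9.58,29.483) [heading=108, draw]
RT 72: heading 108 -> 36
RT 15: heading 36 -> 21
LT 30: heading 21 -> 51
Final: pos=(-9.58,29.483), heading=51, 2 segment(s) drawn
Waypoints (3 total):
(0, 0)
(-5.253, 16.168)
(-9.58, 29.483)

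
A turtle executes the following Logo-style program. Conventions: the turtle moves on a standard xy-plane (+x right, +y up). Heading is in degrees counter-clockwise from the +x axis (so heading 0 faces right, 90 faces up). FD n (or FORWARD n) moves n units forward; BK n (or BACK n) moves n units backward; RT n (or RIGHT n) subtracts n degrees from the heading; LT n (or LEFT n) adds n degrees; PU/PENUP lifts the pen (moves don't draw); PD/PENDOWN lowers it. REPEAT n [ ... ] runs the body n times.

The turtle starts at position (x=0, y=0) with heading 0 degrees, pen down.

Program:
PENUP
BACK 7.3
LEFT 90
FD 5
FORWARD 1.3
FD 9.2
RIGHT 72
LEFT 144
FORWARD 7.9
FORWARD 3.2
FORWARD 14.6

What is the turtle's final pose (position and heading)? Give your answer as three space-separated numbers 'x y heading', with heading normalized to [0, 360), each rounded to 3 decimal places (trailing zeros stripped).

Answer: -31.742 23.442 162

Derivation:
Executing turtle program step by step:
Start: pos=(0,0), heading=0, pen down
PU: pen up
BK 7.3: (0,0) -> (-7.3,0) [heading=0, move]
LT 90: heading 0 -> 90
FD 5: (-7.3,0) -> (-7.3,5) [heading=90, move]
FD 1.3: (-7.3,5) -> (-7.3,6.3) [heading=90, move]
FD 9.2: (-7.3,6.3) -> (-7.3,15.5) [heading=90, move]
RT 72: heading 90 -> 18
LT 144: heading 18 -> 162
FD 7.9: (-7.3,15.5) -> (-14.813,17.941) [heading=162, move]
FD 3.2: (-14.813,17.941) -> (-17.857,18.93) [heading=162, move]
FD 14.6: (-17.857,18.93) -> (-31.742,23.442) [heading=162, move]
Final: pos=(-31.742,23.442), heading=162, 0 segment(s) drawn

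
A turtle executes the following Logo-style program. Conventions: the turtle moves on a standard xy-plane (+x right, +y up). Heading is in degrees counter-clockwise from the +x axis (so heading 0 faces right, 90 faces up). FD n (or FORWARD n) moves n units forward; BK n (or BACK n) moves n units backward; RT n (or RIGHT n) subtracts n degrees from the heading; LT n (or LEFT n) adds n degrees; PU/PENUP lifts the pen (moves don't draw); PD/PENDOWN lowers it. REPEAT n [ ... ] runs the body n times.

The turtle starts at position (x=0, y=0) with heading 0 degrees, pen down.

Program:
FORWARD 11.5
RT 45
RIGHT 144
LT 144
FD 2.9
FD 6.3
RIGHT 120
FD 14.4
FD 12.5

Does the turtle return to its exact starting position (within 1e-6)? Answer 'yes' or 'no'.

Executing turtle program step by step:
Start: pos=(0,0), heading=0, pen down
FD 11.5: (0,0) -> (11.5,0) [heading=0, draw]
RT 45: heading 0 -> 315
RT 144: heading 315 -> 171
LT 144: heading 171 -> 315
FD 2.9: (11.5,0) -> (13.551,-2.051) [heading=315, draw]
FD 6.3: (13.551,-2.051) -> (18.005,-6.505) [heading=315, draw]
RT 120: heading 315 -> 195
FD 14.4: (18.005,-6.505) -> (4.096,-10.232) [heading=195, draw]
FD 12.5: (4.096,-10.232) -> (-7.978,-13.468) [heading=195, draw]
Final: pos=(-7.978,-13.468), heading=195, 5 segment(s) drawn

Start position: (0, 0)
Final position: (-7.978, -13.468)
Distance = 15.653; >= 1e-6 -> NOT closed

Answer: no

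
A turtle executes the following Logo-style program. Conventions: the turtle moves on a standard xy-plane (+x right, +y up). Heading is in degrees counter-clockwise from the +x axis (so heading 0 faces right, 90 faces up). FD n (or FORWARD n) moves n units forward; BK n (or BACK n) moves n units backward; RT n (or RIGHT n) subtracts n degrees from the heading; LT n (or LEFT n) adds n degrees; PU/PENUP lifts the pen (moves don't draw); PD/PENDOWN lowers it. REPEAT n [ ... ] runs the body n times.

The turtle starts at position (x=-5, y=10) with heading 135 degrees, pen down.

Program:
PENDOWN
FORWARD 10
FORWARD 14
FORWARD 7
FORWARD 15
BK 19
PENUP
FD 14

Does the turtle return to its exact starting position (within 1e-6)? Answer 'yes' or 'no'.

Executing turtle program step by step:
Start: pos=(-5,10), heading=135, pen down
PD: pen down
FD 10: (-5,10) -> (-12.071,17.071) [heading=135, draw]
FD 14: (-12.071,17.071) -> (-21.971,26.971) [heading=135, draw]
FD 7: (-21.971,26.971) -> (-26.92,31.92) [heading=135, draw]
FD 15: (-26.92,31.92) -> (-37.527,42.527) [heading=135, draw]
BK 19: (-37.527,42.527) -> (-24.092,29.092) [heading=135, draw]
PU: pen up
FD 14: (-24.092,29.092) -> (-33.991,38.991) [heading=135, move]
Final: pos=(-33.991,38.991), heading=135, 5 segment(s) drawn

Start position: (-5, 10)
Final position: (-33.991, 38.991)
Distance = 41; >= 1e-6 -> NOT closed

Answer: no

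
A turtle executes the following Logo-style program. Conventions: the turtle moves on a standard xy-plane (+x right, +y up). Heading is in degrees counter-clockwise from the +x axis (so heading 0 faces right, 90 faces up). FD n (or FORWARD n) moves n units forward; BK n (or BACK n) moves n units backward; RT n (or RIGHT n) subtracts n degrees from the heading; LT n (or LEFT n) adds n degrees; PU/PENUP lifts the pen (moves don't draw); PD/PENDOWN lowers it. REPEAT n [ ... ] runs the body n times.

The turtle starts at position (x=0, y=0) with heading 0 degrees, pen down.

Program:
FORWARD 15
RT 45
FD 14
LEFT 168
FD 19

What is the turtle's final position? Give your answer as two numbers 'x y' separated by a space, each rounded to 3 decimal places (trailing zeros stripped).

Executing turtle program step by step:
Start: pos=(0,0), heading=0, pen down
FD 15: (0,0) -> (15,0) [heading=0, draw]
RT 45: heading 0 -> 315
FD 14: (15,0) -> (24.899,-9.899) [heading=315, draw]
LT 168: heading 315 -> 123
FD 19: (24.899,-9.899) -> (14.551,6.035) [heading=123, draw]
Final: pos=(14.551,6.035), heading=123, 3 segment(s) drawn

Answer: 14.551 6.035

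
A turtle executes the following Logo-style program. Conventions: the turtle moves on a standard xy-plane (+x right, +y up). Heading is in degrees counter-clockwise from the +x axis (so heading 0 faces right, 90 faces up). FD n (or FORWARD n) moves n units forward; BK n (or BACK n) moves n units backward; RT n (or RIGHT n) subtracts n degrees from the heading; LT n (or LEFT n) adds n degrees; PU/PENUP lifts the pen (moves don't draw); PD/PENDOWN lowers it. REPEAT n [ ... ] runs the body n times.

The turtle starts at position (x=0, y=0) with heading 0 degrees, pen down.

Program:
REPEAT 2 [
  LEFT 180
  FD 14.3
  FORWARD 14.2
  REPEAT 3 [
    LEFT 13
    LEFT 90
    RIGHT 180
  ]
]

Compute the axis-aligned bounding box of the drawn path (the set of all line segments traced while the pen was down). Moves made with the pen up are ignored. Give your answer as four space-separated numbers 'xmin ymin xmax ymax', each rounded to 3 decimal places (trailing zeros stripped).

Answer: -46.436 0 0 22.149

Derivation:
Executing turtle program step by step:
Start: pos=(0,0), heading=0, pen down
REPEAT 2 [
  -- iteration 1/2 --
  LT 180: heading 0 -> 180
  FD 14.3: (0,0) -> (-14.3,0) [heading=180, draw]
  FD 14.2: (-14.3,0) -> (-28.5,0) [heading=180, draw]
  REPEAT 3 [
    -- iteration 1/3 --
    LT 13: heading 180 -> 193
    LT 90: heading 193 -> 283
    RT 180: heading 283 -> 103
    -- iteration 2/3 --
    LT 13: heading 103 -> 116
    LT 90: heading 116 -> 206
    RT 180: heading 206 -> 26
    -- iteration 3/3 --
    LT 13: heading 26 -> 39
    LT 90: heading 39 -> 129
    RT 180: heading 129 -> 309
  ]
  -- iteration 2/2 --
  LT 180: heading 309 -> 129
  FD 14.3: (-28.5,0) -> (-37.499,11.113) [heading=129, draw]
  FD 14.2: (-37.499,11.113) -> (-46.436,22.149) [heading=129, draw]
  REPEAT 3 [
    -- iteration 1/3 --
    LT 13: heading 129 -> 142
    LT 90: heading 142 -> 232
    RT 180: heading 232 -> 52
    -- iteration 2/3 --
    LT 13: heading 52 -> 65
    LT 90: heading 65 -> 155
    RT 180: heading 155 -> 335
    -- iteration 3/3 --
    LT 13: heading 335 -> 348
    LT 90: heading 348 -> 78
    RT 180: heading 78 -> 258
  ]
]
Final: pos=(-46.436,22.149), heading=258, 4 segment(s) drawn

Segment endpoints: x in {-46.436, -37.499, -28.5, -14.3, 0}, y in {0, 0, 0, 11.113, 22.149}
xmin=-46.436, ymin=0, xmax=0, ymax=22.149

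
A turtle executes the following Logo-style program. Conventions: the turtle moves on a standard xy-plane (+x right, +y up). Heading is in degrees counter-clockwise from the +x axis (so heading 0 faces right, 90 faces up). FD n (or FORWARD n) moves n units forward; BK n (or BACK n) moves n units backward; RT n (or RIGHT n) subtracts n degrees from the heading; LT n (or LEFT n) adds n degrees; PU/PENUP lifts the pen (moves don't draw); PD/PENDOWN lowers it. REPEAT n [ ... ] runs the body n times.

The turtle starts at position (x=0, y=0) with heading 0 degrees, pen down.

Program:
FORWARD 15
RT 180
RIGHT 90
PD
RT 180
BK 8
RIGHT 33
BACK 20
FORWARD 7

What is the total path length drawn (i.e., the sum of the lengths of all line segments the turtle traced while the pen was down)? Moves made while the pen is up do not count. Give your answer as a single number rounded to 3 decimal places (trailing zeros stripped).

Executing turtle program step by step:
Start: pos=(0,0), heading=0, pen down
FD 15: (0,0) -> (15,0) [heading=0, draw]
RT 180: heading 0 -> 180
RT 90: heading 180 -> 90
PD: pen down
RT 180: heading 90 -> 270
BK 8: (15,0) -> (15,8) [heading=270, draw]
RT 33: heading 270 -> 237
BK 20: (15,8) -> (25.893,24.773) [heading=237, draw]
FD 7: (25.893,24.773) -> (22.08,18.903) [heading=237, draw]
Final: pos=(22.08,18.903), heading=237, 4 segment(s) drawn

Segment lengths:
  seg 1: (0,0) -> (15,0), length = 15
  seg 2: (15,0) -> (15,8), length = 8
  seg 3: (15,8) -> (25.893,24.773), length = 20
  seg 4: (25.893,24.773) -> (22.08,18.903), length = 7
Total = 50

Answer: 50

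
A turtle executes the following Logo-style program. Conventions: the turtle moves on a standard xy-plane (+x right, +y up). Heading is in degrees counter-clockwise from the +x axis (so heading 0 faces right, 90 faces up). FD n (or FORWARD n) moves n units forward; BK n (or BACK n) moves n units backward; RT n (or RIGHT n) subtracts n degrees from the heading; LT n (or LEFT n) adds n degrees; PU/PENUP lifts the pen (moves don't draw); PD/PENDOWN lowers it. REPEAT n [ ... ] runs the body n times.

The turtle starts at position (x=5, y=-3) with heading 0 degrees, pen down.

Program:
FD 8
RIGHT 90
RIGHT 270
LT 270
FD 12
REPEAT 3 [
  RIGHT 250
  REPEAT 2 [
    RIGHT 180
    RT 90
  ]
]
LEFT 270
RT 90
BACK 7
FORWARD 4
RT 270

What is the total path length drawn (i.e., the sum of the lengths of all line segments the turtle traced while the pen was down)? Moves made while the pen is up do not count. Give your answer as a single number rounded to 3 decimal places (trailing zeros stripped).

Answer: 31

Derivation:
Executing turtle program step by step:
Start: pos=(5,-3), heading=0, pen down
FD 8: (5,-3) -> (13,-3) [heading=0, draw]
RT 90: heading 0 -> 270
RT 270: heading 270 -> 0
LT 270: heading 0 -> 270
FD 12: (13,-3) -> (13,-15) [heading=270, draw]
REPEAT 3 [
  -- iteration 1/3 --
  RT 250: heading 270 -> 20
  REPEAT 2 [
    -- iteration 1/2 --
    RT 180: heading 20 -> 200
    RT 90: heading 200 -> 110
    -- iteration 2/2 --
    RT 180: heading 110 -> 290
    RT 90: heading 290 -> 200
  ]
  -- iteration 2/3 --
  RT 250: heading 200 -> 310
  REPEAT 2 [
    -- iteration 1/2 --
    RT 180: heading 310 -> 130
    RT 90: heading 130 -> 40
    -- iteration 2/2 --
    RT 180: heading 40 -> 220
    RT 90: heading 220 -> 130
  ]
  -- iteration 3/3 --
  RT 250: heading 130 -> 240
  REPEAT 2 [
    -- iteration 1/2 --
    RT 180: heading 240 -> 60
    RT 90: heading 60 -> 330
    -- iteration 2/2 --
    RT 180: heading 330 -> 150
    RT 90: heading 150 -> 60
  ]
]
LT 270: heading 60 -> 330
RT 90: heading 330 -> 240
BK 7: (13,-15) -> (16.5,-8.938) [heading=240, draw]
FD 4: (16.5,-8.938) -> (14.5,-12.402) [heading=240, draw]
RT 270: heading 240 -> 330
Final: pos=(14.5,-12.402), heading=330, 4 segment(s) drawn

Segment lengths:
  seg 1: (5,-3) -> (13,-3), length = 8
  seg 2: (13,-3) -> (13,-15), length = 12
  seg 3: (13,-15) -> (16.5,-8.938), length = 7
  seg 4: (16.5,-8.938) -> (14.5,-12.402), length = 4
Total = 31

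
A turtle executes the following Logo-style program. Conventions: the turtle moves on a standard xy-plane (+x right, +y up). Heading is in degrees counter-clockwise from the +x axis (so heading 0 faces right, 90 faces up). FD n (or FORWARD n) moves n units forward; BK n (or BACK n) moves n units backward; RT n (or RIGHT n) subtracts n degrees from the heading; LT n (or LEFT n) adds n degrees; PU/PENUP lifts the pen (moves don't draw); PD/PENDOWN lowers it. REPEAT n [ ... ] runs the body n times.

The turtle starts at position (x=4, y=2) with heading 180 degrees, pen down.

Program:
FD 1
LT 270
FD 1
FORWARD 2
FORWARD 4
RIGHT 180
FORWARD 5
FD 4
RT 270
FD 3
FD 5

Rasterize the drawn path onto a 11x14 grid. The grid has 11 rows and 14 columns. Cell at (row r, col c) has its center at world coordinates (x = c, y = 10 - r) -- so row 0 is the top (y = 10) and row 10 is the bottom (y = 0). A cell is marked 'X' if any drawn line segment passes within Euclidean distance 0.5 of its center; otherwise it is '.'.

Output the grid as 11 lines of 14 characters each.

Segment 0: (4,2) -> (3,2)
Segment 1: (3,2) -> (3,3)
Segment 2: (3,3) -> (3,5)
Segment 3: (3,5) -> (3,9)
Segment 4: (3,9) -> (3,4)
Segment 5: (3,4) -> (3,0)
Segment 6: (3,0) -> (6,0)
Segment 7: (6,0) -> (11,0)

Answer: ..............
...X..........
...X..........
...X..........
...X..........
...X..........
...X..........
...X..........
...XX.........
...X..........
...XXXXXXXXX..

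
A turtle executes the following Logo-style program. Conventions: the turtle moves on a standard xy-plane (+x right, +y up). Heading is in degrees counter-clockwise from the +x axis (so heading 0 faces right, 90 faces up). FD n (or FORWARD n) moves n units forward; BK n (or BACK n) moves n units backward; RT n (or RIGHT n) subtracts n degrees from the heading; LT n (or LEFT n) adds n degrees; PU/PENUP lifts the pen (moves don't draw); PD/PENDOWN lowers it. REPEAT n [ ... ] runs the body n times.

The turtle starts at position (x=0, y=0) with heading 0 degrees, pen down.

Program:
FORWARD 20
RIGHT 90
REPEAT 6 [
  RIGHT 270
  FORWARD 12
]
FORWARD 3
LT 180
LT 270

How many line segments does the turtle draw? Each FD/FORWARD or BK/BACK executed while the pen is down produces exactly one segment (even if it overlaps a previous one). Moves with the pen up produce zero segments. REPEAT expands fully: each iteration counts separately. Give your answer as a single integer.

Executing turtle program step by step:
Start: pos=(0,0), heading=0, pen down
FD 20: (0,0) -> (20,0) [heading=0, draw]
RT 90: heading 0 -> 270
REPEAT 6 [
  -- iteration 1/6 --
  RT 270: heading 270 -> 0
  FD 12: (20,0) -> (32,0) [heading=0, draw]
  -- iteration 2/6 --
  RT 270: heading 0 -> 90
  FD 12: (32,0) -> (32,12) [heading=90, draw]
  -- iteration 3/6 --
  RT 270: heading 90 -> 180
  FD 12: (32,12) -> (20,12) [heading=180, draw]
  -- iteration 4/6 --
  RT 270: heading 180 -> 270
  FD 12: (20,12) -> (20,0) [heading=270, draw]
  -- iteration 5/6 --
  RT 270: heading 270 -> 0
  FD 12: (20,0) -> (32,0) [heading=0, draw]
  -- iteration 6/6 --
  RT 270: heading 0 -> 90
  FD 12: (32,0) -> (32,12) [heading=90, draw]
]
FD 3: (32,12) -> (32,15) [heading=90, draw]
LT 180: heading 90 -> 270
LT 270: heading 270 -> 180
Final: pos=(32,15), heading=180, 8 segment(s) drawn
Segments drawn: 8

Answer: 8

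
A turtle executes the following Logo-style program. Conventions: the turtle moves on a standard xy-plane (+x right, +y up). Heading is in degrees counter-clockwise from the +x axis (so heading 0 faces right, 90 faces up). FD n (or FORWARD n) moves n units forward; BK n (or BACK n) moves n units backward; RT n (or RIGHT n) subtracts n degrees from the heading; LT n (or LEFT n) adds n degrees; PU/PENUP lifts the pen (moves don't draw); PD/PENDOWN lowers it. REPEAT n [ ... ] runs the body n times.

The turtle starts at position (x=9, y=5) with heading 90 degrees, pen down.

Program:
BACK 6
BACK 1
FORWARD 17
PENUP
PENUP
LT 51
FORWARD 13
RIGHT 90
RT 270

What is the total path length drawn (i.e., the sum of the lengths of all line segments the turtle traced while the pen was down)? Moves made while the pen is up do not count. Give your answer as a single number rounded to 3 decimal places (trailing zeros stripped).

Executing turtle program step by step:
Start: pos=(9,5), heading=90, pen down
BK 6: (9,5) -> (9,-1) [heading=90, draw]
BK 1: (9,-1) -> (9,-2) [heading=90, draw]
FD 17: (9,-2) -> (9,15) [heading=90, draw]
PU: pen up
PU: pen up
LT 51: heading 90 -> 141
FD 13: (9,15) -> (-1.103,23.181) [heading=141, move]
RT 90: heading 141 -> 51
RT 270: heading 51 -> 141
Final: pos=(-1.103,23.181), heading=141, 3 segment(s) drawn

Segment lengths:
  seg 1: (9,5) -> (9,-1), length = 6
  seg 2: (9,-1) -> (9,-2), length = 1
  seg 3: (9,-2) -> (9,15), length = 17
Total = 24

Answer: 24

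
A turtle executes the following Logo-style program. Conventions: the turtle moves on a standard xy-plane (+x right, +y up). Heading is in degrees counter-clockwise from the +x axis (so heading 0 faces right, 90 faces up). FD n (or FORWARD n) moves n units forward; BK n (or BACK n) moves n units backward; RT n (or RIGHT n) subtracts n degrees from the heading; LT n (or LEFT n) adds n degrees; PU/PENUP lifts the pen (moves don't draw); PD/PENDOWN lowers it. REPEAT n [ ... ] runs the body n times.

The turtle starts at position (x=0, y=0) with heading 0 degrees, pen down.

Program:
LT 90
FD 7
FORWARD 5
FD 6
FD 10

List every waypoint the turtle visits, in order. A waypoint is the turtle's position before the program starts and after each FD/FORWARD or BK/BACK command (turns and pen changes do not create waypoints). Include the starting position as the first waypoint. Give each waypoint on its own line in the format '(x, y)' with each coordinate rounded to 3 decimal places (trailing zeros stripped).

Answer: (0, 0)
(0, 7)
(0, 12)
(0, 18)
(0, 28)

Derivation:
Executing turtle program step by step:
Start: pos=(0,0), heading=0, pen down
LT 90: heading 0 -> 90
FD 7: (0,0) -> (0,7) [heading=90, draw]
FD 5: (0,7) -> (0,12) [heading=90, draw]
FD 6: (0,12) -> (0,18) [heading=90, draw]
FD 10: (0,18) -> (0,28) [heading=90, draw]
Final: pos=(0,28), heading=90, 4 segment(s) drawn
Waypoints (5 total):
(0, 0)
(0, 7)
(0, 12)
(0, 18)
(0, 28)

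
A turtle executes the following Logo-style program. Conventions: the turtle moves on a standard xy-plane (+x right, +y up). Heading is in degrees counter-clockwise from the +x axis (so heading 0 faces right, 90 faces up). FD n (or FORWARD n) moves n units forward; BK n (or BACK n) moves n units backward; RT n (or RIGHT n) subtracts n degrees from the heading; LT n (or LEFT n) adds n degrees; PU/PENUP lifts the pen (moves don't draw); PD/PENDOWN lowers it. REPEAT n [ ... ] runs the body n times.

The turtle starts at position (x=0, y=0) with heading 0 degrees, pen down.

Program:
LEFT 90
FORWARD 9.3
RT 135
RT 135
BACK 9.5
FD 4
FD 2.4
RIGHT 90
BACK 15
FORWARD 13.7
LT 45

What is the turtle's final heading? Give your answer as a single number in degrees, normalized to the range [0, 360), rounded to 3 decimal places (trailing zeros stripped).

Executing turtle program step by step:
Start: pos=(0,0), heading=0, pen down
LT 90: heading 0 -> 90
FD 9.3: (0,0) -> (0,9.3) [heading=90, draw]
RT 135: heading 90 -> 315
RT 135: heading 315 -> 180
BK 9.5: (0,9.3) -> (9.5,9.3) [heading=180, draw]
FD 4: (9.5,9.3) -> (5.5,9.3) [heading=180, draw]
FD 2.4: (5.5,9.3) -> (3.1,9.3) [heading=180, draw]
RT 90: heading 180 -> 90
BK 15: (3.1,9.3) -> (3.1,-5.7) [heading=90, draw]
FD 13.7: (3.1,-5.7) -> (3.1,8) [heading=90, draw]
LT 45: heading 90 -> 135
Final: pos=(3.1,8), heading=135, 6 segment(s) drawn

Answer: 135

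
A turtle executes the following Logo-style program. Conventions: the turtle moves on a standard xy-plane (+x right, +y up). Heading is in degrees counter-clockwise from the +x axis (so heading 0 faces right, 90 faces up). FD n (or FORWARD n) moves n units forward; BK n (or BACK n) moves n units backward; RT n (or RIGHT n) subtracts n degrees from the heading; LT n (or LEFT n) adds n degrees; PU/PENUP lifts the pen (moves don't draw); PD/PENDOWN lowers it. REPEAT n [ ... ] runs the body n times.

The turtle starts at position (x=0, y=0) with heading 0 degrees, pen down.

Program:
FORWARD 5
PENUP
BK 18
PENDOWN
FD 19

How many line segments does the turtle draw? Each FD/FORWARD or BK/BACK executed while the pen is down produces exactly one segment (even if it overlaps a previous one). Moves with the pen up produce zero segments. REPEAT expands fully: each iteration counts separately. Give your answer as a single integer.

Answer: 2

Derivation:
Executing turtle program step by step:
Start: pos=(0,0), heading=0, pen down
FD 5: (0,0) -> (5,0) [heading=0, draw]
PU: pen up
BK 18: (5,0) -> (-13,0) [heading=0, move]
PD: pen down
FD 19: (-13,0) -> (6,0) [heading=0, draw]
Final: pos=(6,0), heading=0, 2 segment(s) drawn
Segments drawn: 2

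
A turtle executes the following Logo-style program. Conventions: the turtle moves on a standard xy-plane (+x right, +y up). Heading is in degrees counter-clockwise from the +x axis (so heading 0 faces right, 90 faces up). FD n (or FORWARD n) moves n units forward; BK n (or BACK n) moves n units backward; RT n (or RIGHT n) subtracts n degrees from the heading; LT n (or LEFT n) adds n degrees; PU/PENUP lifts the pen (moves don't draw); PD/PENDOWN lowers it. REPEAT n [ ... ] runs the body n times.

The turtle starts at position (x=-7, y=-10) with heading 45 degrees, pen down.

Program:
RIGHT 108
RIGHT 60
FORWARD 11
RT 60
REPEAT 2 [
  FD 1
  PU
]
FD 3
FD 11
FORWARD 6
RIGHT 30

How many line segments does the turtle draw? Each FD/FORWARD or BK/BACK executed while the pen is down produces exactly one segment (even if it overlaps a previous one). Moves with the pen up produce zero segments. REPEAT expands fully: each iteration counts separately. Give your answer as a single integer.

Executing turtle program step by step:
Start: pos=(-7,-10), heading=45, pen down
RT 108: heading 45 -> 297
RT 60: heading 297 -> 237
FD 11: (-7,-10) -> (-12.991,-19.225) [heading=237, draw]
RT 60: heading 237 -> 177
REPEAT 2 [
  -- iteration 1/2 --
  FD 1: (-12.991,-19.225) -> (-13.99,-19.173) [heading=177, draw]
  PU: pen up
  -- iteration 2/2 --
  FD 1: (-13.99,-19.173) -> (-14.988,-19.121) [heading=177, move]
  PU: pen up
]
FD 3: (-14.988,-19.121) -> (-17.984,-18.964) [heading=177, move]
FD 11: (-17.984,-18.964) -> (-28.969,-18.388) [heading=177, move]
FD 6: (-28.969,-18.388) -> (-34.961,-18.074) [heading=177, move]
RT 30: heading 177 -> 147
Final: pos=(-34.961,-18.074), heading=147, 2 segment(s) drawn
Segments drawn: 2

Answer: 2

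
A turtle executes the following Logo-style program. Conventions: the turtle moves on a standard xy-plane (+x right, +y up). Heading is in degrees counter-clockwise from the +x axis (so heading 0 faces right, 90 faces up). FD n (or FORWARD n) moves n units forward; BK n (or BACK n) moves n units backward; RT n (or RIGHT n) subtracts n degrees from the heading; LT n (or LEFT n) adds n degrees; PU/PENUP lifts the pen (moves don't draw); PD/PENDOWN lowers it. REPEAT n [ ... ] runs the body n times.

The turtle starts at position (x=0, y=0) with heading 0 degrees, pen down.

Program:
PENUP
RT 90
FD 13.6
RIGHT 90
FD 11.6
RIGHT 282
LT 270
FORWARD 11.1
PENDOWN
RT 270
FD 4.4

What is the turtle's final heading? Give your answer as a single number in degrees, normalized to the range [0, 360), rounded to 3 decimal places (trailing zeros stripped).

Answer: 258

Derivation:
Executing turtle program step by step:
Start: pos=(0,0), heading=0, pen down
PU: pen up
RT 90: heading 0 -> 270
FD 13.6: (0,0) -> (0,-13.6) [heading=270, move]
RT 90: heading 270 -> 180
FD 11.6: (0,-13.6) -> (-11.6,-13.6) [heading=180, move]
RT 282: heading 180 -> 258
LT 270: heading 258 -> 168
FD 11.1: (-11.6,-13.6) -> (-22.457,-11.292) [heading=168, move]
PD: pen down
RT 270: heading 168 -> 258
FD 4.4: (-22.457,-11.292) -> (-23.372,-15.596) [heading=258, draw]
Final: pos=(-23.372,-15.596), heading=258, 1 segment(s) drawn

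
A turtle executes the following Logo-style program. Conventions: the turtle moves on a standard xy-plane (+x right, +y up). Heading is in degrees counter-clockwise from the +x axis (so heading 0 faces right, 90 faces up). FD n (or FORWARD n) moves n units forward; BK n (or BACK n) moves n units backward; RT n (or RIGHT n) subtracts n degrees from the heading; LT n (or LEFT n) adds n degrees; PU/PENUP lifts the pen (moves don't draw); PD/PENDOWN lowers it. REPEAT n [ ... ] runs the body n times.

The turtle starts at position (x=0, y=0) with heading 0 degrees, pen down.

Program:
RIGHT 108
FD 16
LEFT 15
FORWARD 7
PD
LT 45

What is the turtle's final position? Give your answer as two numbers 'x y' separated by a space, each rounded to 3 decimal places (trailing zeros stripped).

Executing turtle program step by step:
Start: pos=(0,0), heading=0, pen down
RT 108: heading 0 -> 252
FD 16: (0,0) -> (-4.944,-15.217) [heading=252, draw]
LT 15: heading 252 -> 267
FD 7: (-4.944,-15.217) -> (-5.311,-22.207) [heading=267, draw]
PD: pen down
LT 45: heading 267 -> 312
Final: pos=(-5.311,-22.207), heading=312, 2 segment(s) drawn

Answer: -5.311 -22.207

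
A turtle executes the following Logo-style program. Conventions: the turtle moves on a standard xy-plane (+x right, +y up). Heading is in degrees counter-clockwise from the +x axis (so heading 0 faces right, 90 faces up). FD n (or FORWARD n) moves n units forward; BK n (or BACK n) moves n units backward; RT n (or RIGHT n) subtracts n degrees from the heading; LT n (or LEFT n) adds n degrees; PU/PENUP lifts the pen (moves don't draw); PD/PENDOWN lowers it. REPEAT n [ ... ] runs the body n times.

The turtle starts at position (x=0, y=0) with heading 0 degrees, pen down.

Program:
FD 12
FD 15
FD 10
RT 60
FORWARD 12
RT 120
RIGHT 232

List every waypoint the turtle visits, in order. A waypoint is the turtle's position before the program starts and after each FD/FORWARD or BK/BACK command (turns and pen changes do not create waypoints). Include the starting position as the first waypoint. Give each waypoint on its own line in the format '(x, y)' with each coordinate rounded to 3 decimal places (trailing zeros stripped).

Answer: (0, 0)
(12, 0)
(27, 0)
(37, 0)
(43, -10.392)

Derivation:
Executing turtle program step by step:
Start: pos=(0,0), heading=0, pen down
FD 12: (0,0) -> (12,0) [heading=0, draw]
FD 15: (12,0) -> (27,0) [heading=0, draw]
FD 10: (27,0) -> (37,0) [heading=0, draw]
RT 60: heading 0 -> 300
FD 12: (37,0) -> (43,-10.392) [heading=300, draw]
RT 120: heading 300 -> 180
RT 232: heading 180 -> 308
Final: pos=(43,-10.392), heading=308, 4 segment(s) drawn
Waypoints (5 total):
(0, 0)
(12, 0)
(27, 0)
(37, 0)
(43, -10.392)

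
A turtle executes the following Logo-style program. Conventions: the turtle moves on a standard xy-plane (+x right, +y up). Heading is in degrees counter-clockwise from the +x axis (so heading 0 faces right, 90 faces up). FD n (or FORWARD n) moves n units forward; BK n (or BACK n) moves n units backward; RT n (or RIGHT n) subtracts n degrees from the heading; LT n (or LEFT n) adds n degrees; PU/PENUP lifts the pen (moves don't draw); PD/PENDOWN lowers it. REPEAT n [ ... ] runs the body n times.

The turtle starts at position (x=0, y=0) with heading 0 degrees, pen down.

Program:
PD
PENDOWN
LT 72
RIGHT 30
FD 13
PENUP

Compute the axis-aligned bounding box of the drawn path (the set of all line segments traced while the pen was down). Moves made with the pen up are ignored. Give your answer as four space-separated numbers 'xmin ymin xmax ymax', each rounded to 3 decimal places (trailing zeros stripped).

Executing turtle program step by step:
Start: pos=(0,0), heading=0, pen down
PD: pen down
PD: pen down
LT 72: heading 0 -> 72
RT 30: heading 72 -> 42
FD 13: (0,0) -> (9.661,8.699) [heading=42, draw]
PU: pen up
Final: pos=(9.661,8.699), heading=42, 1 segment(s) drawn

Segment endpoints: x in {0, 9.661}, y in {0, 8.699}
xmin=0, ymin=0, xmax=9.661, ymax=8.699

Answer: 0 0 9.661 8.699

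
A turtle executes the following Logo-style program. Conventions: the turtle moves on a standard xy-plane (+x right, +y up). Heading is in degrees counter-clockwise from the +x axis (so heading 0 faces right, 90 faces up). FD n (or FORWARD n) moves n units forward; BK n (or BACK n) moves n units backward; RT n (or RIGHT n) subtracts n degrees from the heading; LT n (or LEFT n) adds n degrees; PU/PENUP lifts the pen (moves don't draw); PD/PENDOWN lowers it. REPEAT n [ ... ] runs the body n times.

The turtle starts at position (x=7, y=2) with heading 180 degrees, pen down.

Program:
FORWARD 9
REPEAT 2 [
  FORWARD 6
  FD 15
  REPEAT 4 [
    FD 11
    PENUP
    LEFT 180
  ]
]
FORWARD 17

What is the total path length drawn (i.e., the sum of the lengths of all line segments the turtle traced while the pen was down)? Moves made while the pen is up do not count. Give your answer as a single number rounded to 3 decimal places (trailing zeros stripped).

Answer: 41

Derivation:
Executing turtle program step by step:
Start: pos=(7,2), heading=180, pen down
FD 9: (7,2) -> (-2,2) [heading=180, draw]
REPEAT 2 [
  -- iteration 1/2 --
  FD 6: (-2,2) -> (-8,2) [heading=180, draw]
  FD 15: (-8,2) -> (-23,2) [heading=180, draw]
  REPEAT 4 [
    -- iteration 1/4 --
    FD 11: (-23,2) -> (-34,2) [heading=180, draw]
    PU: pen up
    LT 180: heading 180 -> 0
    -- iteration 2/4 --
    FD 11: (-34,2) -> (-23,2) [heading=0, move]
    PU: pen up
    LT 180: heading 0 -> 180
    -- iteration 3/4 --
    FD 11: (-23,2) -> (-34,2) [heading=180, move]
    PU: pen up
    LT 180: heading 180 -> 0
    -- iteration 4/4 --
    FD 11: (-34,2) -> (-23,2) [heading=0, move]
    PU: pen up
    LT 180: heading 0 -> 180
  ]
  -- iteration 2/2 --
  FD 6: (-23,2) -> (-29,2) [heading=180, move]
  FD 15: (-29,2) -> (-44,2) [heading=180, move]
  REPEAT 4 [
    -- iteration 1/4 --
    FD 11: (-44,2) -> (-55,2) [heading=180, move]
    PU: pen up
    LT 180: heading 180 -> 0
    -- iteration 2/4 --
    FD 11: (-55,2) -> (-44,2) [heading=0, move]
    PU: pen up
    LT 180: heading 0 -> 180
    -- iteration 3/4 --
    FD 11: (-44,2) -> (-55,2) [heading=180, move]
    PU: pen up
    LT 180: heading 180 -> 0
    -- iteration 4/4 --
    FD 11: (-55,2) -> (-44,2) [heading=0, move]
    PU: pen up
    LT 180: heading 0 -> 180
  ]
]
FD 17: (-44,2) -> (-61,2) [heading=180, move]
Final: pos=(-61,2), heading=180, 4 segment(s) drawn

Segment lengths:
  seg 1: (7,2) -> (-2,2), length = 9
  seg 2: (-2,2) -> (-8,2), length = 6
  seg 3: (-8,2) -> (-23,2), length = 15
  seg 4: (-23,2) -> (-34,2), length = 11
Total = 41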